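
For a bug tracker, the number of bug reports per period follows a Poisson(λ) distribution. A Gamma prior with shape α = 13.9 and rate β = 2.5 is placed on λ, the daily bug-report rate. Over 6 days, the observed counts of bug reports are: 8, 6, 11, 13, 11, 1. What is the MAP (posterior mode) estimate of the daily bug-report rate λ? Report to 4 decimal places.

7.4000

With a Gamma(shape α, rate β) prior, the Poisson likelihood is conjugate: the posterior is Gamma(α + ΣXᵢ, β + n).
Sum of counts S = 50 over n = 6 days.
Posterior: Gamma(α+S, β+n) = Gamma(13.9+50, 2.5+6) = Gamma(63.9, 8.5).
Mode of Gamma(α,β) for α≥1 is (α−1)/β = 62.9/8.5 = 7.4000.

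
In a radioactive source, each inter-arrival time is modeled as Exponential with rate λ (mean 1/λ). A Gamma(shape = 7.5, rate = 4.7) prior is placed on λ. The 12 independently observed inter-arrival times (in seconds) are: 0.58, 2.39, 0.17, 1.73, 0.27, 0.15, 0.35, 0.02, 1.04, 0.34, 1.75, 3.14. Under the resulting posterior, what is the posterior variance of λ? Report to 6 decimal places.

0.070510

With a Gamma(shape α, rate β) prior on the exponential rate λ, the posterior after n observations with total T = Σxᵢ is Gamma(α+n, β+T).
Sum of observations T = 11.93 seconds; n = 12.
Posterior: Gamma(7.5+12, 4.7+11.93) = Gamma(19.5, 16.63).
Var = α/β² = 0.070510.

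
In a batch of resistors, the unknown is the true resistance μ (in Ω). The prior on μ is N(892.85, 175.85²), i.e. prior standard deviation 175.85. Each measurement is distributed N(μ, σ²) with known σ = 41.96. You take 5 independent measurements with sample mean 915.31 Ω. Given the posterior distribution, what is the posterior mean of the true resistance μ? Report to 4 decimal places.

For Normal data with known variance σ², a Normal(μ₀, σ₀²) prior on μ is conjugate. Posterior precision = 1/σ₀² + n/σ²; posterior mean is the precision-weighted average of μ₀ and x̄.
n·x̄ = 5·915.31 = 4576.55.
σ₀² = 175.85² = 30923.2225, σ² = 41.96² = 1760.6416; σ² + n·σ₀² = 1760.6416 + 5·30923.2225 = 156376.7541.
Posterior mean = (μ₀/σ₀² + n·x̄/σ²)/(1/σ₀² + n/σ²) = (σ²·μ₀ + σ₀²·n·x̄)/(σ² + n·σ₀²) = (1760.6416·892.85 + 30923.2225·4576.55)/156376.7541 = 143093662.784935/156376.7541 = 915.0571.

915.0571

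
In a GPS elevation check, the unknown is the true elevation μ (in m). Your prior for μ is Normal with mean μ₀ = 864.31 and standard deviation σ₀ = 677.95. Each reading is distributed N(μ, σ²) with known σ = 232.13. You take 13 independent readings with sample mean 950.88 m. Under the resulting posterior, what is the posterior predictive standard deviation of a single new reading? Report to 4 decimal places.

240.8158

For Normal data with known variance σ², a Normal(μ₀, σ₀²) prior on μ is conjugate. Posterior precision = 1/σ₀² + n/σ²; posterior mean is the precision-weighted average of μ₀ and x̄.
σ₀² = 677.95² = 459616.2025, σ² = 232.13² = 53884.3369; σ² + n·σ₀² = 53884.3369 + 13·459616.2025 = 6028894.9694.
Posterior precision = 1/σ₀² + n/σ² = 1/459616.2025 + 13/53884.3369 = (σ² + n·σ₀²)/(σ₀²σ²) = 6028894.9694/(459616.2025·53884.3369); posterior variance σₙ² = σ₀²σ²/(σ² + n·σ₀²) = 459616.2025·53884.3369/6028894.9694 = 4107.902763.
Predictive variance for one new observation = σₙ² + σ² = 459616.2025·53884.3369/6028894.9694 + 53884.3369 = σ²·(σ₀² + 6028894.9694)/6028894.9694 = 53884.3369·6488511.1719/6028894.9694 = 57992.239663; SD = √(53884.3369·6488511.1719/6028894.9694) = 240.8158.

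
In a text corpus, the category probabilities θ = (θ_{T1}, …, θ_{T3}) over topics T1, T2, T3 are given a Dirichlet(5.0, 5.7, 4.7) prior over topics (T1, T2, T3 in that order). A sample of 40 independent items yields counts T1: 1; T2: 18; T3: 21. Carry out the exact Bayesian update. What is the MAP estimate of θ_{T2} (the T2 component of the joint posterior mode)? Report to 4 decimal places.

0.4332

The Dirichlet prior is conjugate to the Multinomial likelihood: each posterior αⱼ = prior αⱼ + observed count nⱼ.
Posterior concentration: (6.0, 23.7, 25.7), total = 55.4.
Joint mode component: (α_{T2}−1)/(Σα−K) = 22.7/52.4 = 0.4332.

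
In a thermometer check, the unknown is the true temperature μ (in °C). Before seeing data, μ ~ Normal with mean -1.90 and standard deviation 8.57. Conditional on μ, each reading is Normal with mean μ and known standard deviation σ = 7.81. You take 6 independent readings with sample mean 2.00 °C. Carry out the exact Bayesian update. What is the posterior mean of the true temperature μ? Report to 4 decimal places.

For Normal data with known variance σ², a Normal(μ₀, σ₀²) prior on μ is conjugate. Posterior precision = 1/σ₀² + n/σ²; posterior mean is the precision-weighted average of μ₀ and x̄.
n·x̄ = 6·2.00 = 12.
σ₀² = 8.57² = 73.4449, σ² = 7.81² = 60.9961; σ² + n·σ₀² = 60.9961 + 6·73.4449 = 501.6655.
Posterior mean = (μ₀/σ₀² + n·x̄/σ²)/(1/σ₀² + n/σ²) = (σ²·μ₀ + σ₀²·n·x̄)/(σ² + n·σ₀²) = (60.9961·(-1.90) + 73.4449·12)/501.6655 = 765.44621/501.6655 = 1.5258.

1.5258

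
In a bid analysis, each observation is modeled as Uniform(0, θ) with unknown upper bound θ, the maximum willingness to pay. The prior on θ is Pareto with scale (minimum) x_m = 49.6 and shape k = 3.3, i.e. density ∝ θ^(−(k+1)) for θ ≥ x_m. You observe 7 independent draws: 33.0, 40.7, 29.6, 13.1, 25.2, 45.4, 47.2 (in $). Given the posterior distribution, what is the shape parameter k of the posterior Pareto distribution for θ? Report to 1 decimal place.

A Pareto(scale x_m, shape k) prior on the upper bound θ of Uniform(0, θ) is conjugate: posterior is Pareto(max(x_m, max xᵢ), k + n).
Sample maximum = 47.2; prior scale x_m = 49.6 → posterior scale = max = 49.6.
Posterior shape = 3.3 + 7 = 10.3.
Posterior shape k = 10.3.

10.3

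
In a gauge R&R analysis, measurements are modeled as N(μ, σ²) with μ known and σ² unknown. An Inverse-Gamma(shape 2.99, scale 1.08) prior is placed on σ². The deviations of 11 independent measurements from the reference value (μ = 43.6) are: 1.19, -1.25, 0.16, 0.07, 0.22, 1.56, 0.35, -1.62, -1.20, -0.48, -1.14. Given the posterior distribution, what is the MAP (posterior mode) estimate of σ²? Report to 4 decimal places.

0.7043

With known mean μ and an Inverse-Gamma(α, β) prior on σ², the Normal likelihood is conjugate: posterior is Inv-Gamma(α + n/2, β + Σ(xᵢ−μ)²/2).
Σ(xᵢ−μ)² = (1.19)² + (-1.25)² + (0.16)² + (0.07)² + (0.22)² + (1.56)² + (0.35)² + (-1.62)² + (-1.20)² + (-0.48)² + (-1.14)² = 11.2080.
Posterior: Inv-Gamma(2.99 + 11/2, 1.08 + 11.2080/2) = Inv-Gamma(8.49, 6.68400).
Mode = β/(α+1) = 6.68400/9.49 = 0.7043.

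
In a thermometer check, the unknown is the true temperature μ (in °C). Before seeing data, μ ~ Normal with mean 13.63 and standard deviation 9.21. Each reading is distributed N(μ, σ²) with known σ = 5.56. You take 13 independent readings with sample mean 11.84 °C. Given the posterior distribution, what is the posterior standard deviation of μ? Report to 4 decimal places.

1.5209

For Normal data with known variance σ², a Normal(μ₀, σ₀²) prior on μ is conjugate. Posterior precision = 1/σ₀² + n/σ²; posterior mean is the precision-weighted average of μ₀ and x̄.
σ₀² = 9.21² = 84.8241, σ² = 5.56² = 30.9136; σ² + n·σ₀² = 30.9136 + 13·84.8241 = 1133.6269.
Posterior precision = 1/σ₀² + n/σ² = 1/84.8241 + 13/30.9136 = (σ² + n·σ₀²)/(σ₀²σ²) = 1133.6269/(84.8241·30.9136); posterior variance σₙ² = σ₀²σ²/(σ² + n·σ₀²) = 84.8241·30.9136/1133.6269 = 2.313123.
Posterior SD = √σₙ² = √(84.8241·30.9136/1133.6269) = 1.5209.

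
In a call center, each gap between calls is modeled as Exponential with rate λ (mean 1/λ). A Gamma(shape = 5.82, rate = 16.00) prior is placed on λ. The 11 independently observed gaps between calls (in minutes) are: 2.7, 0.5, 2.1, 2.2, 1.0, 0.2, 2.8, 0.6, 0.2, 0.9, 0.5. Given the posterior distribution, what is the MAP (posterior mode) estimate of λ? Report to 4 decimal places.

With a Gamma(shape α, rate β) prior on the exponential rate λ, the posterior after n observations with total T = Σxᵢ is Gamma(α+n, β+T).
Sum of observations T = 13.7 minutes; n = 11.
Posterior: Gamma(5.82+11, 16.00+13.7) = Gamma(16.82, 29.70).
Mode = (α−1)/β = 0.5327.

0.5327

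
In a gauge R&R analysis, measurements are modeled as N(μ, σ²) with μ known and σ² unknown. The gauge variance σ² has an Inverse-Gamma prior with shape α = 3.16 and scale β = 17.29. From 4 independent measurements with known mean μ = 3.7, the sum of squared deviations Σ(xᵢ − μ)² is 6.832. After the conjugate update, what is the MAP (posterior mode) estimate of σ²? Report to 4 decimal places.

With known mean μ and an Inverse-Gamma(α, β) prior on σ², the Normal likelihood is conjugate: posterior is Inv-Gamma(α + n/2, β + Σ(xᵢ−μ)²/2).
Posterior: Inv-Gamma(3.16 + 4/2, 17.29 + 6.832/2) = Inv-Gamma(5.16, 20.7060).
Mode = β/(α+1) = 20.7060/6.16 = 3.3614.

3.3614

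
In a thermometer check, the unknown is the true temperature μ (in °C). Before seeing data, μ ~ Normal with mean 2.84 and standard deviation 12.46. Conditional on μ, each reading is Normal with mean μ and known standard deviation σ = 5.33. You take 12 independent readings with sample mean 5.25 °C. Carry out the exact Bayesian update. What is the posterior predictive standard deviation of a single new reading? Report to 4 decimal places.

For Normal data with known variance σ², a Normal(μ₀, σ₀²) prior on μ is conjugate. Posterior precision = 1/σ₀² + n/σ²; posterior mean is the precision-weighted average of μ₀ and x̄.
σ₀² = 12.46² = 155.2516, σ² = 5.33² = 28.4089; σ² + n·σ₀² = 28.4089 + 12·155.2516 = 1891.4281.
Posterior precision = 1/σ₀² + n/σ² = 1/155.2516 + 12/28.4089 = (σ² + n·σ₀²)/(σ₀²σ²) = 1891.4281/(155.2516·28.4089); posterior variance σₙ² = σ₀²σ²/(σ² + n·σ₀²) = 155.2516·28.4089/1891.4281 = 2.331850.
Predictive variance for one new observation = σₙ² + σ² = 155.2516·28.4089/1891.4281 + 28.4089 = σ²·(σ₀² + 1891.4281)/1891.4281 = 28.4089·2046.6797/1891.4281 = 30.740750; SD = √(28.4089·2046.6797/1891.4281) = 5.5444.

5.5444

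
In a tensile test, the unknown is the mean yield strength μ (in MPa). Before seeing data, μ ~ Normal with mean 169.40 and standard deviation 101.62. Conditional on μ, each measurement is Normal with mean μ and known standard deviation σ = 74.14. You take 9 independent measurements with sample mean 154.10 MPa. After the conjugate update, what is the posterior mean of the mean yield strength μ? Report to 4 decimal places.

154.9544

For Normal data with known variance σ², a Normal(μ₀, σ₀²) prior on μ is conjugate. Posterior precision = 1/σ₀² + n/σ²; posterior mean is the precision-weighted average of μ₀ and x̄.
n·x̄ = 9·154.10 = 1386.9.
σ₀² = 101.62² = 10326.6244, σ² = 74.14² = 5496.7396; σ² + n·σ₀² = 5496.7396 + 9·10326.6244 = 98436.3592.
Posterior mean = (μ₀/σ₀² + n·x̄/σ²)/(1/σ₀² + n/σ²) = (σ²·μ₀ + σ₀²·n·x̄)/(σ² + n·σ₀²) = (5496.7396·169.40 + 10326.6244·1386.9)/98436.3592 = 15253143.0686/98436.3592 = 154.9544.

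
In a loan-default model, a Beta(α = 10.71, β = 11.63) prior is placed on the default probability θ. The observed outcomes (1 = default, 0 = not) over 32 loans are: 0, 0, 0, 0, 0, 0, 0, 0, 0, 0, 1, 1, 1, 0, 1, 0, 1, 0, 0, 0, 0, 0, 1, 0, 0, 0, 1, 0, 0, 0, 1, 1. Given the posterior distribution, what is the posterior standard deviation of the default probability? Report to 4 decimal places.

The Beta prior is conjugate to a Binomial/Bernoulli likelihood; the update adds successes to α and failures to β.
Posterior: Beta(α+k, β+n−k) = Beta(10.71+9, 11.63+23) = Beta(19.71, 34.63).
Var = αβ/((α+β)²(α+β+1)) = 19.71·34.63/(54.34²·55.34) = 0.00417696; SD = √0.00417696 = 0.0646.

0.0646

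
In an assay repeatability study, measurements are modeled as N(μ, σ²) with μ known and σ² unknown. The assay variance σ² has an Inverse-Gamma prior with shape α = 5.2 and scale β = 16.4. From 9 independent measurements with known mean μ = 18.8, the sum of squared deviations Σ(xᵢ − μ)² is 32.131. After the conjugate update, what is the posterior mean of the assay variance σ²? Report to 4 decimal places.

3.7317

With known mean μ and an Inverse-Gamma(α, β) prior on σ², the Normal likelihood is conjugate: posterior is Inv-Gamma(α + n/2, β + Σ(xᵢ−μ)²/2).
Posterior: Inv-Gamma(5.2 + 9/2, 16.4 + 32.131/2) = Inv-Gamma(9.70, 32.4655).
E[σ²|data] = β/(α−1) = 32.4655/8.70 = 3.7317.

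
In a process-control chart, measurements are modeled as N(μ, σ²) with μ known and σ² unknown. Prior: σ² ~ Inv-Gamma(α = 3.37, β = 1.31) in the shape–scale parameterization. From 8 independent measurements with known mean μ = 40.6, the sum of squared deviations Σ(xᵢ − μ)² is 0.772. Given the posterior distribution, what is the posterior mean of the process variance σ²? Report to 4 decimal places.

With known mean μ and an Inverse-Gamma(α, β) prior on σ², the Normal likelihood is conjugate: posterior is Inv-Gamma(α + n/2, β + Σ(xᵢ−μ)²/2).
Posterior: Inv-Gamma(3.37 + 8/2, 1.31 + 0.772/2) = Inv-Gamma(7.37, 1.6960).
E[σ²|data] = β/(α−1) = 1.6960/6.37 = 0.2662.

0.2662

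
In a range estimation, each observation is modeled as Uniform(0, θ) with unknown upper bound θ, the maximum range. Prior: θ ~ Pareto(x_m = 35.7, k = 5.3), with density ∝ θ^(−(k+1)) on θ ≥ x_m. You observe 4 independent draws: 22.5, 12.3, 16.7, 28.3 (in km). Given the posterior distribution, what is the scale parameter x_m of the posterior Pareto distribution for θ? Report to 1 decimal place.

A Pareto(scale x_m, shape k) prior on the upper bound θ of Uniform(0, θ) is conjugate: posterior is Pareto(max(x_m, max xᵢ), k + n).
Sample maximum = 28.3; prior scale x_m = 35.7 → posterior scale = max = 35.7.
Posterior shape = 5.3 + 4 = 9.3.
Posterior scale x_m = 35.7.

35.7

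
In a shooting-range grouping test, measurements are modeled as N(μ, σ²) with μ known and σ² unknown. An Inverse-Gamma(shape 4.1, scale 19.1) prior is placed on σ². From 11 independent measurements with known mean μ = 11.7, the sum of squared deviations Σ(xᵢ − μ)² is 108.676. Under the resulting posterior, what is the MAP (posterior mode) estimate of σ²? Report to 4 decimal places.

With known mean μ and an Inverse-Gamma(α, β) prior on σ², the Normal likelihood is conjugate: posterior is Inv-Gamma(α + n/2, β + Σ(xᵢ−μ)²/2).
Posterior: Inv-Gamma(4.1 + 11/2, 19.1 + 108.676/2) = Inv-Gamma(9.60, 73.4380).
Mode = β/(α+1) = 73.4380/10.60 = 6.9281.

6.9281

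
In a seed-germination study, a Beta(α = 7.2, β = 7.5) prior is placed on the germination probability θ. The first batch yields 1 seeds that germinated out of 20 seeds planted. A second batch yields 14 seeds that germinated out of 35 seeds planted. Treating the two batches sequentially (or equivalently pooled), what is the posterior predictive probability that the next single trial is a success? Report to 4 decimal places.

The Beta prior is conjugate to a Binomial/Bernoulli likelihood; the update adds successes to α and failures to β.
After batch 1: Beta(7.2+1, 7.5+19) = Beta(8.2, 26.5).
After batch 2: Beta(8.2+14, 26.5+21) = Beta(22.2, 47.5).
For a single future Bernoulli trial, P(success | data) = α/(α+β) = 0.3185.

0.3185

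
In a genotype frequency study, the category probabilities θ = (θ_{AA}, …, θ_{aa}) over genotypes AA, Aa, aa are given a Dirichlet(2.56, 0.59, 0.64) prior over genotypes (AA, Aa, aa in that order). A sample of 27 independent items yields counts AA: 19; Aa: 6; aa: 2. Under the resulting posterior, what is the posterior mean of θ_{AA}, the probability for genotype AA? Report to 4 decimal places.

0.7002

The Dirichlet prior is conjugate to the Multinomial likelihood: each posterior αⱼ = prior αⱼ + observed count nⱼ.
Posterior concentration: (21.56, 6.59, 2.64), total = 30.79.
E[θ_{AA}|data] = α_{AA}/Σα = 21.56/30.79 = 0.7002.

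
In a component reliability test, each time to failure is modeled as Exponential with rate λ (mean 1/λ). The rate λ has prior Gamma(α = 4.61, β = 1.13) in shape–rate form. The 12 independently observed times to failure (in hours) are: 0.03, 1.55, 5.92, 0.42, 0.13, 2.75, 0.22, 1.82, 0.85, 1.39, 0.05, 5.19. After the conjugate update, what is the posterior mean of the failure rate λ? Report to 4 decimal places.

With a Gamma(shape α, rate β) prior on the exponential rate λ, the posterior after n observations with total T = Σxᵢ is Gamma(α+n, β+T).
Sum of observations T = 20.32 hours; n = 12.
Posterior: Gamma(4.61+12, 1.13+20.32) = Gamma(16.61, 21.45).
Posterior mean of λ = α/β = 16.61/21.45 = 0.7744.

0.7744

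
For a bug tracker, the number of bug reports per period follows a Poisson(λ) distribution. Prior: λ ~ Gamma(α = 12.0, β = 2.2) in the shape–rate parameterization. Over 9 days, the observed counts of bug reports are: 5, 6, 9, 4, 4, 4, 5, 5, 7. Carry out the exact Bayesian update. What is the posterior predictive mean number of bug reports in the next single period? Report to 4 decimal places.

With a Gamma(shape α, rate β) prior, the Poisson likelihood is conjugate: the posterior is Gamma(α + ΣXᵢ, β + n).
Sum of counts S = 49 over n = 9 days.
Posterior: Gamma(α+S, β+n) = Gamma(12.0+49, 2.2+9) = Gamma(61.0, 11.2).
The predictive distribution for one future period is NegBinom with mean α/β = 5.4464.

5.4464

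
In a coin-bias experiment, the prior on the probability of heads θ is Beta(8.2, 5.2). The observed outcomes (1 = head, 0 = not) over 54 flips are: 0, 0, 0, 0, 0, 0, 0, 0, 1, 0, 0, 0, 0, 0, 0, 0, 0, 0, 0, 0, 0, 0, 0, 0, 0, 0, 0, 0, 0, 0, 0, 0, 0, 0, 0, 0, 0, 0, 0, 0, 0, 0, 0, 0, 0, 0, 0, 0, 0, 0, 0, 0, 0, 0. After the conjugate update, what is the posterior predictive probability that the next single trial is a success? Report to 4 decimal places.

0.1365

The Beta prior is conjugate to a Binomial/Bernoulli likelihood; the update adds successes to α and failures to β.
Posterior: Beta(α+k, β+n−k) = Beta(8.2+1, 5.2+53) = Beta(9.2, 58.2).
For a single future Bernoulli trial, P(success | data) = α/(α+β) = 0.1365.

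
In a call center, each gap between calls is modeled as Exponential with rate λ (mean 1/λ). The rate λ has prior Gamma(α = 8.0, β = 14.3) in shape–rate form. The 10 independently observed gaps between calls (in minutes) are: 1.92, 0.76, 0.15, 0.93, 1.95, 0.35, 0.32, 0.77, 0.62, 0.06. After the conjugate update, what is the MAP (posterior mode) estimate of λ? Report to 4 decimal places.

With a Gamma(shape α, rate β) prior on the exponential rate λ, the posterior after n observations with total T = Σxᵢ is Gamma(α+n, β+T).
Sum of observations T = 7.83 minutes; n = 10.
Posterior: Gamma(8.0+10, 14.3+7.83) = Gamma(18.0, 22.13).
Mode = (α−1)/β = 0.7682.

0.7682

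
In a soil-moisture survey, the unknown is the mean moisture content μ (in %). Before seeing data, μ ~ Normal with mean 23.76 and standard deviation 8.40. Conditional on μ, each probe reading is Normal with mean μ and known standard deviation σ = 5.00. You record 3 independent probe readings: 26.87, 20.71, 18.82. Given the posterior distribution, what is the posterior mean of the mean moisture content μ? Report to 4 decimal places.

For Normal data with known variance σ², a Normal(μ₀, σ₀²) prior on μ is conjugate. Posterior precision = 1/σ₀² + n/σ²; posterior mean is the precision-weighted average of μ₀ and x̄.
Σxᵢ = 26.87 + 20.71 + 18.82 = 66.4, so n·x̄ = 66.4.
σ₀² = 8.40² = 70.56, σ² = 5.00² = 25; σ² + n·σ₀² = 25 + 3·70.56 = 236.68.
Posterior mean = (μ₀/σ₀² + n·x̄/σ²)/(1/σ₀² + n/σ²) = (σ²·μ₀ + σ₀²·n·x̄)/(σ² + n·σ₀²) = (25·23.76 + 70.56·66.4)/236.68 = 5279.184/236.68 = 22.3052.

22.3052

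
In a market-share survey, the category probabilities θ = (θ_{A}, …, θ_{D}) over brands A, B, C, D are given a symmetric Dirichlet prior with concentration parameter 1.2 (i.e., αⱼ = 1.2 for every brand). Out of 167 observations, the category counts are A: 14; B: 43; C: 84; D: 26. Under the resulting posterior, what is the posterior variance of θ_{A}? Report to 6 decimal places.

The Dirichlet prior is conjugate to the Multinomial likelihood: each posterior αⱼ = prior αⱼ + observed count nⱼ.
Posterior concentration: (15.2, 44.2, 85.2, 27.2), total = 171.8.
Var[θ_j] = α_j(Σα−α_j)/((Σα)²(Σα+1)) = 15.2·156.6/(171.8²·172.8) = 0.000467.

0.000467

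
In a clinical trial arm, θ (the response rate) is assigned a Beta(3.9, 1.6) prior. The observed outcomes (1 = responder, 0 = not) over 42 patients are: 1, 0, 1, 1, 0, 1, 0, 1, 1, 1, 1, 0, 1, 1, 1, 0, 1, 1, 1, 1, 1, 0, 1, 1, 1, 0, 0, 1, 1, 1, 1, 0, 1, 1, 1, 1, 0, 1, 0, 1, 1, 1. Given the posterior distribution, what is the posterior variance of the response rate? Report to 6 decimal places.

The Beta prior is conjugate to a Binomial/Bernoulli likelihood; the update adds successes to α and failures to β.
Posterior: Beta(α+k, β+n−k) = Beta(3.9+31, 1.6+11) = Beta(34.9, 12.6).
Var = αβ/((α+β)²(α+β+1)) = 34.9·12.6/(47.5²·48.5) = 0.004019.

0.004019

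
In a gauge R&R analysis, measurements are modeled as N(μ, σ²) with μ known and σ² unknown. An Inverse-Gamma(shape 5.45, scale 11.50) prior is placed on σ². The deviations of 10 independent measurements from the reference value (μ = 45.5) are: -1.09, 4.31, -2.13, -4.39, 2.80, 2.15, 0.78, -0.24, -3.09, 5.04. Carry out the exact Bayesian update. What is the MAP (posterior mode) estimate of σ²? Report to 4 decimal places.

With known mean μ and an Inverse-Gamma(α, β) prior on σ², the Normal likelihood is conjugate: posterior is Inv-Gamma(α + n/2, β + Σ(xᵢ−μ)²/2).
Σ(xᵢ−μ)² = (-1.09)² + (4.31)² + (-2.13)² + (-4.39)² + (2.80)² + (2.15)² + (0.78)² + (-0.24)² + (-3.09)² + (5.04)² = 91.6514.
Posterior: Inv-Gamma(5.45 + 10/2, 11.50 + 91.6514/2) = Inv-Gamma(10.45, 57.32570).
Mode = β/(α+1) = 57.32570/11.45 = 5.0066.

5.0066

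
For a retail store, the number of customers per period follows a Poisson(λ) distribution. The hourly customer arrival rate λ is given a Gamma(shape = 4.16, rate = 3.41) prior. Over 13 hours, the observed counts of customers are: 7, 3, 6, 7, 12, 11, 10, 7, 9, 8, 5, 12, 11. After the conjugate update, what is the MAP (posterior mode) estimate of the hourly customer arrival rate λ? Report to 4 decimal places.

6.7739

With a Gamma(shape α, rate β) prior, the Poisson likelihood is conjugate: the posterior is Gamma(α + ΣXᵢ, β + n).
Sum of counts S = 108 over n = 13 hours.
Posterior: Gamma(α+S, β+n) = Gamma(4.16+108, 3.41+13) = Gamma(112.16, 16.41).
Mode of Gamma(α,β) for α≥1 is (α−1)/β = 111.16/16.41 = 6.7739.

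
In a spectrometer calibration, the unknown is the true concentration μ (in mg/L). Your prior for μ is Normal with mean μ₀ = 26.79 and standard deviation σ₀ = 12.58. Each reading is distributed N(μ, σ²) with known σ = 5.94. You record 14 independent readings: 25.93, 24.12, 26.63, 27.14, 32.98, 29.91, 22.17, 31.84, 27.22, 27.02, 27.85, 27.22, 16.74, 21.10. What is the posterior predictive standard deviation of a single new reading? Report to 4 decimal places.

6.1453

For Normal data with known variance σ², a Normal(μ₀, σ₀²) prior on μ is conjugate. Posterior precision = 1/σ₀² + n/σ²; posterior mean is the precision-weighted average of μ₀ and x̄.
σ₀² = 12.58² = 158.2564, σ² = 5.94² = 35.2836; σ² + n·σ₀² = 35.2836 + 14·158.2564 = 2250.8732.
Posterior precision = 1/σ₀² + n/σ² = 1/158.2564 + 14/35.2836 = (σ² + n·σ₀²)/(σ₀²σ²) = 2250.8732/(158.2564·35.2836); posterior variance σₙ² = σ₀²σ²/(σ² + n·σ₀²) = 158.2564·35.2836/2250.8732 = 2.480751.
Predictive variance for one new observation = σₙ² + σ² = 158.2564·35.2836/2250.8732 + 35.2836 = σ²·(σ₀² + 2250.8732)/2250.8732 = 35.2836·2409.1296/2250.8732 = 37.764351; SD = √(35.2836·2409.1296/2250.8732) = 6.1453.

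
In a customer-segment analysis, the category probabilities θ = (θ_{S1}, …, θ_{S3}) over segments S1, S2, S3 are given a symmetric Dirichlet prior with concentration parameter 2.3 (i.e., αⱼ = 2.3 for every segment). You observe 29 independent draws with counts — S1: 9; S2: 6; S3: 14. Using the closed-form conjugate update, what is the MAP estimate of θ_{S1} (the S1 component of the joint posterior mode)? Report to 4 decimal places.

0.3131

The Dirichlet prior is conjugate to the Multinomial likelihood: each posterior αⱼ = prior αⱼ + observed count nⱼ.
Posterior concentration: (11.3, 8.3, 16.3), total = 35.9.
Joint mode component: (α_{S1}−1)/(Σα−K) = 10.3/32.9 = 0.3131.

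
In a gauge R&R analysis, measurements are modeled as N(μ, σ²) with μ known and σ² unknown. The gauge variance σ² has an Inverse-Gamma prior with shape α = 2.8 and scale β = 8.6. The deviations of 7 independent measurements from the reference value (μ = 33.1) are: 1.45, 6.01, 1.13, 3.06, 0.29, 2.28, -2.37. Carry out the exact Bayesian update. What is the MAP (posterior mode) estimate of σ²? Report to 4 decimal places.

With known mean μ and an Inverse-Gamma(α, β) prior on σ², the Normal likelihood is conjugate: posterior is Inv-Gamma(α + n/2, β + Σ(xᵢ−μ)²/2).
Σ(xᵢ−μ)² = (1.45)² + (6.01)² + (1.13)² + (3.06)² + (0.29)² + (2.28)² + (-2.37)² = 59.7625.
Posterior: Inv-Gamma(2.8 + 7/2, 8.6 + 59.7625/2) = Inv-Gamma(6.30, 38.48125).
Mode = β/(α+1) = 38.48125/7.30 = 5.2714.

5.2714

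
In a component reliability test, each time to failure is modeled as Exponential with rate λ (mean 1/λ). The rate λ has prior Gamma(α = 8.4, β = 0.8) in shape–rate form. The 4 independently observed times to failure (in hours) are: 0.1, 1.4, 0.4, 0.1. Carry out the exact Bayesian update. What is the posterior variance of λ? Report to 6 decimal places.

1.581633

With a Gamma(shape α, rate β) prior on the exponential rate λ, the posterior after n observations with total T = Σxᵢ is Gamma(α+n, β+T).
Sum of observations T = 2.0 hours; n = 4.
Posterior: Gamma(8.4+4, 0.8+2.0) = Gamma(12.4, 2.8).
Var = α/β² = 1.581633.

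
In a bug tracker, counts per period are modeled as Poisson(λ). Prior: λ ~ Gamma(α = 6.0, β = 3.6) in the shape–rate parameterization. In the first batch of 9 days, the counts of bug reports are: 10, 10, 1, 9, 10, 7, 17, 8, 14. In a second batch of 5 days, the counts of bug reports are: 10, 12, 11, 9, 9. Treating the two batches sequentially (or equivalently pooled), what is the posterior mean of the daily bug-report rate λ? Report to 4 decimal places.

8.1250

With a Gamma(shape α, rate β) prior, the Poisson likelihood is conjugate: the posterior is Gamma(α + ΣXᵢ, β + n).
Batch 1: sum of counts S = 86 over n = 9 days.
After batch 1: Gamma(α+S, β+n) = Gamma(6.0+86, 3.6+9) = Gamma(92.0, 12.6).
Batch 2: sum of counts S = 51 over n = 5 days.
After batch 2: Gamma(α+S, β+n) = Gamma(92.0+51, 12.6+5) = Gamma(143.0, 17.6).
Posterior mean = α/β = 143.0/17.6 = 8.1250.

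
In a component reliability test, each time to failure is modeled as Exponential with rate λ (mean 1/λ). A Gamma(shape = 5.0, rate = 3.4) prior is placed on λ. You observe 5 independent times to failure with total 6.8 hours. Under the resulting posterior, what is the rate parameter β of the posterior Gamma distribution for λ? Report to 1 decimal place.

With a Gamma(shape α, rate β) prior on the exponential rate λ, the posterior after n observations with total T = Σxᵢ is Gamma(α+n, β+T).
Posterior: Gamma(5.0+5, 3.4+6.8) = Gamma(10.0, 10.2).
Posterior β = 10.2.

10.2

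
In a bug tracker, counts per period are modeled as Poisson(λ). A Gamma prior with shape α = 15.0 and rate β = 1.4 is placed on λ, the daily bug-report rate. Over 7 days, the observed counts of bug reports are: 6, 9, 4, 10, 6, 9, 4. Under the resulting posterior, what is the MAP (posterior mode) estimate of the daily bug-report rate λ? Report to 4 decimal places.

7.3810

With a Gamma(shape α, rate β) prior, the Poisson likelihood is conjugate: the posterior is Gamma(α + ΣXᵢ, β + n).
Sum of counts S = 48 over n = 7 days.
Posterior: Gamma(α+S, β+n) = Gamma(15.0+48, 1.4+7) = Gamma(63.0, 8.4).
Mode of Gamma(α,β) for α≥1 is (α−1)/β = 62.0/8.4 = 7.3810.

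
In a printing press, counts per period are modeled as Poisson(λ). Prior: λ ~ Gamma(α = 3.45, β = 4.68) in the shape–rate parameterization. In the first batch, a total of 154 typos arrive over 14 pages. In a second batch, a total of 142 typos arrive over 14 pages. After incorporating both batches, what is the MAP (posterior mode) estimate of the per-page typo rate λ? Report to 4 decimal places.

With a Gamma(shape α, rate β) prior, the Poisson likelihood is conjugate: the posterior is Gamma(α + ΣXᵢ, β + n).
After batch 1: Gamma(α+S, β+n) = Gamma(3.45+154, 4.68+14) = Gamma(157.45, 18.68).
After batch 2: Gamma(α+S, β+n) = Gamma(157.45+142, 18.68+14) = Gamma(299.45, 32.68).
Mode of Gamma(α,β) for α≥1 is (α−1)/β = 298.45/32.68 = 9.1325.

9.1325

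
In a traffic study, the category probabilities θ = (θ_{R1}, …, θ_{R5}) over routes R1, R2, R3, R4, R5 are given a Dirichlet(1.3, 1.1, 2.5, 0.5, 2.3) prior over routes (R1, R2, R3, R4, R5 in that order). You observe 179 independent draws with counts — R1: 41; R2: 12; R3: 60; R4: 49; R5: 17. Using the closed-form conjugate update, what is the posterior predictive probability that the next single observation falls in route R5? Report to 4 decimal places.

0.1034

The Dirichlet prior is conjugate to the Multinomial likelihood: each posterior αⱼ = prior αⱼ + observed count nⱼ.
Posterior concentration: (42.3, 13.1, 62.5, 49.5, 19.3), total = 186.7.
P(next = R5 | data) = α_{R5}/Σα = 0.1034.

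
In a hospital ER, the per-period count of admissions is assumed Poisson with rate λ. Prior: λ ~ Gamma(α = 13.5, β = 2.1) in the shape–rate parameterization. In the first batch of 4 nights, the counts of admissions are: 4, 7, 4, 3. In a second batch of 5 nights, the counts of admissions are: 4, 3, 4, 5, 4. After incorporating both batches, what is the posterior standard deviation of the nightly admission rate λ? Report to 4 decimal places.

With a Gamma(shape α, rate β) prior, the Poisson likelihood is conjugate: the posterior is Gamma(α + ΣXᵢ, β + n).
Batch 1: sum of counts S = 18 over n = 4 nights.
After batch 1: Gamma(α+S, β+n) = Gamma(13.5+18, 2.1+4) = Gamma(31.5, 6.1).
Batch 2: sum of counts S = 20 over n = 5 nights.
After batch 2: Gamma(α+S, β+n) = Gamma(31.5+20, 6.1+5) = Gamma(51.5, 11.1).
SD = √α/β = √51.5/11.1 = 0.6465.

0.6465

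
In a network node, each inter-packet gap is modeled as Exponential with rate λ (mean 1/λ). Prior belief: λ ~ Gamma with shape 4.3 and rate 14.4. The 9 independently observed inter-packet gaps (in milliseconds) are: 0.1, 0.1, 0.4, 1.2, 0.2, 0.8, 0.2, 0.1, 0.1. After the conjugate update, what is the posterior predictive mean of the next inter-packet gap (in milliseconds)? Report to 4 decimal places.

1.4309

With a Gamma(shape α, rate β) prior on the exponential rate λ, the posterior after n observations with total T = Σxᵢ is Gamma(α+n, β+T).
Sum of observations T = 3.2 milliseconds; n = 9.
Posterior: Gamma(4.3+9, 14.4+3.2) = Gamma(13.3, 17.6).
The predictive distribution for the next observation is Lomax; its mean is β/(α−1) = 17.6/12.3 = 1.4309.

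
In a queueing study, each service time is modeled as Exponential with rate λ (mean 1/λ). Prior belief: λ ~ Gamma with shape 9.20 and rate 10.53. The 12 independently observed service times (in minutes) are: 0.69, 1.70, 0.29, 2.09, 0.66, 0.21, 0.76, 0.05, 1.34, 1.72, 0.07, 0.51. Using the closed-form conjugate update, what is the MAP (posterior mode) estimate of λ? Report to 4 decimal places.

With a Gamma(shape α, rate β) prior on the exponential rate λ, the posterior after n observations with total T = Σxᵢ is Gamma(α+n, β+T).
Sum of observations T = 10.09 minutes; n = 12.
Posterior: Gamma(9.20+12, 10.53+10.09) = Gamma(21.20, 20.62).
Mode = (α−1)/β = 0.9796.

0.9796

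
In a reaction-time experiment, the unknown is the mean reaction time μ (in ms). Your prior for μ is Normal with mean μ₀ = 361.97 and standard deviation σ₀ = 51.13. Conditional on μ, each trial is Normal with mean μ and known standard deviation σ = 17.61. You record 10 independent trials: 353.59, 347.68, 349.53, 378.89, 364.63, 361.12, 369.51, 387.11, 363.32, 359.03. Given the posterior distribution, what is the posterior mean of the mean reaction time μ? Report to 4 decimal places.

363.4238

For Normal data with known variance σ², a Normal(μ₀, σ₀²) prior on μ is conjugate. Posterior precision = 1/σ₀² + n/σ²; posterior mean is the precision-weighted average of μ₀ and x̄.
Σxᵢ = 353.59 + 347.68 + 349.53 + 378.89 + 364.63 + 361.12 + 369.51 + 387.11 + 363.32 + 359.03 = 3634.41, so n·x̄ = 3634.41.
σ₀² = 51.13² = 2614.2769, σ² = 17.61² = 310.1121; σ² + n·σ₀² = 310.1121 + 10·2614.2769 = 26452.8811.
Posterior mean = (μ₀/σ₀² + n·x̄/σ²)/(1/σ₀² + n/σ²) = (σ²·μ₀ + σ₀²·n·x̄)/(σ² + n·σ₀²) = (310.1121·361.97 + 2614.2769·3634.41)/26452.8811 = 9613605.384966/26452.8811 = 363.4238.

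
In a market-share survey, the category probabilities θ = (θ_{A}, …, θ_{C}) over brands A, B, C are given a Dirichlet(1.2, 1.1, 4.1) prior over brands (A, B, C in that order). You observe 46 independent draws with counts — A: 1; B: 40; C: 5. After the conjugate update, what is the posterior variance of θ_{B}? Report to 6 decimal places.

0.003167

The Dirichlet prior is conjugate to the Multinomial likelihood: each posterior αⱼ = prior αⱼ + observed count nⱼ.
Posterior concentration: (2.2, 41.1, 9.1), total = 52.4.
Var[θ_j] = α_j(Σα−α_j)/((Σα)²(Σα+1)) = 41.1·11.3/(52.4²·53.4) = 0.003167.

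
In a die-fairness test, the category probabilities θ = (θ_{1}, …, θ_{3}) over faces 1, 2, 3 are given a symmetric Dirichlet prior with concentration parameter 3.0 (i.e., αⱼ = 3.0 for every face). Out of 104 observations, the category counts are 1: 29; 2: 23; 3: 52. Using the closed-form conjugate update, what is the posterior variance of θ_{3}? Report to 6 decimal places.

The Dirichlet prior is conjugate to the Multinomial likelihood: each posterior αⱼ = prior αⱼ + observed count nⱼ.
Posterior concentration: (32.0, 26.0, 55.0), total = 113.0.
Var[θ_j] = α_j(Σα−α_j)/((Σα)²(Σα+1)) = 55.0·58.0/(113.0²·114.0) = 0.002191.

0.002191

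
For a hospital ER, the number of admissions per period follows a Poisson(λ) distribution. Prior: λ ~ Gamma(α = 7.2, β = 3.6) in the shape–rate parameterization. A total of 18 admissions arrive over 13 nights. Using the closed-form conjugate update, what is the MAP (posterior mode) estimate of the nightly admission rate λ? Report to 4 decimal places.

1.4578

With a Gamma(shape α, rate β) prior, the Poisson likelihood is conjugate: the posterior is Gamma(α + ΣXᵢ, β + n).
Posterior: Gamma(α+S, β+n) = Gamma(7.2+18, 3.6+13) = Gamma(25.2, 16.6).
Mode of Gamma(α,β) for α≥1 is (α−1)/β = 24.2/16.6 = 1.4578.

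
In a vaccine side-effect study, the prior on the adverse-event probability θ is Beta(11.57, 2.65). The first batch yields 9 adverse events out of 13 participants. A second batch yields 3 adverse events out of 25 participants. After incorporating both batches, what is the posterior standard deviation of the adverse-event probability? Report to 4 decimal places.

The Beta prior is conjugate to a Binomial/Bernoulli likelihood; the update adds successes to α and failures to β.
After batch 1: Beta(11.57+9, 2.65+4) = Beta(20.57, 6.65).
After batch 2: Beta(20.57+3, 6.65+22) = Beta(23.57, 28.65).
Var = αβ/((α+β)²(α+β+1)) = 23.57·28.65/(52.22²·53.22) = 0.00465303; SD = √0.00465303 = 0.0682.

0.0682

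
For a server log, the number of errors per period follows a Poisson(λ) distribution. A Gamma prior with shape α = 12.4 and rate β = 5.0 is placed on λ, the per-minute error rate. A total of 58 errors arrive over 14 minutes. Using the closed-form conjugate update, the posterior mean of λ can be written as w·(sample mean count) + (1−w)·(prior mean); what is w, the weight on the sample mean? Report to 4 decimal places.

With a Gamma(shape α, rate β) prior, the Poisson likelihood is conjugate: the posterior is Gamma(α + ΣXᵢ, β + n).
Posterior mean = (α₀+S)/(β₀+n) = [n/(β₀+n)]·(S/n) + [β₀/(β₀+n)]·(α₀/β₀), so only n and β₀ enter the weight.
Weight on data w = n/(β₀+n) = 14/(5.0+14) = 14/19.0 = 0.7368.

0.7368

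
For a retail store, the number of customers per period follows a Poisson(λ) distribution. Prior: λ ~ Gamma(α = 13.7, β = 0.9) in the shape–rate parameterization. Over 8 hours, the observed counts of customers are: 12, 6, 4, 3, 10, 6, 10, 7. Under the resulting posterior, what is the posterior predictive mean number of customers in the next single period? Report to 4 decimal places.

With a Gamma(shape α, rate β) prior, the Poisson likelihood is conjugate: the posterior is Gamma(α + ΣXᵢ, β + n).
Sum of counts S = 58 over n = 8 hours.
Posterior: Gamma(α+S, β+n) = Gamma(13.7+58, 0.9+8) = Gamma(71.7, 8.9).
The predictive distribution for one future period is NegBinom with mean α/β = 8.0562.

8.0562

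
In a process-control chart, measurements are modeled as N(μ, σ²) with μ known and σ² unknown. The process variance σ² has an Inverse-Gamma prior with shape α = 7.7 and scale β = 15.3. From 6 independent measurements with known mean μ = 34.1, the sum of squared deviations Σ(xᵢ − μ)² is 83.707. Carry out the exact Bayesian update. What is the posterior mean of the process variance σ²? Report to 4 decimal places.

With known mean μ and an Inverse-Gamma(α, β) prior on σ², the Normal likelihood is conjugate: posterior is Inv-Gamma(α + n/2, β + Σ(xᵢ−μ)²/2).
Posterior: Inv-Gamma(7.7 + 6/2, 15.3 + 83.707/2) = Inv-Gamma(10.70, 57.1535).
E[σ²|data] = β/(α−1) = 57.1535/9.70 = 5.8921.

5.8921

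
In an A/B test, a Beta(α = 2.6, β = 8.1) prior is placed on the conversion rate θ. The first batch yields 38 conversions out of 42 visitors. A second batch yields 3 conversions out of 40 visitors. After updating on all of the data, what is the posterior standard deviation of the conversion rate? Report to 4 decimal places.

The Beta prior is conjugate to a Binomial/Bernoulli likelihood; the update adds successes to α and failures to β.
After batch 1: Beta(2.6+38, 8.1+4) = Beta(40.6, 12.1).
After batch 2: Beta(40.6+3, 12.1+37) = Beta(43.6, 49.1).
Var = αβ/((α+β)²(α+β+1)) = 43.6·49.1/(92.7²·93.7) = 0.00265870; SD = √0.00265870 = 0.0516.

0.0516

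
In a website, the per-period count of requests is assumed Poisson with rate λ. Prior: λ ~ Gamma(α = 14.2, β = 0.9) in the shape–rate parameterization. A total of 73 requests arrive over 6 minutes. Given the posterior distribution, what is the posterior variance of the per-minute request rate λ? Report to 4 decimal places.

1.8315

With a Gamma(shape α, rate β) prior, the Poisson likelihood is conjugate: the posterior is Gamma(α + ΣXᵢ, β + n).
Posterior: Gamma(α+S, β+n) = Gamma(14.2+73, 0.9+6) = Gamma(87.2, 6.9).
Var = α/β² = 87.2/6.9² = 1.8315.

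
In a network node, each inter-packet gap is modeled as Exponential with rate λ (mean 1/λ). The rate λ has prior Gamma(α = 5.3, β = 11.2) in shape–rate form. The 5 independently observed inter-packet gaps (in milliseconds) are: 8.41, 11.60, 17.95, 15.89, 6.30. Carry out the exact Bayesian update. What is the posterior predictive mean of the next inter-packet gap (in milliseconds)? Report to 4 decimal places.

7.6720

With a Gamma(shape α, rate β) prior on the exponential rate λ, the posterior after n observations with total T = Σxᵢ is Gamma(α+n, β+T).
Sum of observations T = 60.15 milliseconds; n = 5.
Posterior: Gamma(5.3+5, 11.2+60.15) = Gamma(10.3, 71.35).
The predictive distribution for the next observation is Lomax; its mean is β/(α−1) = 71.35/9.3 = 7.6720.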